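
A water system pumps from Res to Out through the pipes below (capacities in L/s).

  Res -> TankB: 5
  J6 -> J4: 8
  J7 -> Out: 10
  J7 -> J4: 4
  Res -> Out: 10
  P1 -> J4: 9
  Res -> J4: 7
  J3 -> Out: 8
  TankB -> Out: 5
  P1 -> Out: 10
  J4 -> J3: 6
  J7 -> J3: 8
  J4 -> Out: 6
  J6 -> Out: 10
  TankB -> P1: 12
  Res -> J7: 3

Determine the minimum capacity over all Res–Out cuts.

25

Augment Res→Out: bottleneck 10, flow now 10.
Augment Res→TankB→Out: bottleneck 5, flow now 15.
Augment Res→J7→Out: bottleneck 3, flow now 18.
Augment Res→J4→Out: bottleneck 6, flow now 24.
Augment Res→J4→J3→Out: bottleneck 1, flow now 25.
No augmenting path remains; maximum flow = 25.
By max-flow min-cut, the minimum cut capacity equals the max flow.
In the residual graph, reachable from Res: {Res}.
Min-cut edges: Res→TankB (5), Res→J7 (3), Res→J4 (7), Res→Out (10); capacity 5 + 3 + 7 + 10 = 25.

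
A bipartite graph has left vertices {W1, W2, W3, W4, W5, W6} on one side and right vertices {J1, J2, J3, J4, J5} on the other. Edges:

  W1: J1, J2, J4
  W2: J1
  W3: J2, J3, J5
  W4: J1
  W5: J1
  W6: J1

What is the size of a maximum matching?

3

Unit-capacity flow: source→left, listed edges, right→sink; max matching = max flow.
Augmenting path W1→J1 (+1); matched 1.
Augmenting path W3→J2 (+1); matched 2.
Augmenting path W2→J1→W1→J4 (+1); matched 3.
No augmenting path remains; maximum matching = 3.
König certificate: {W1, W3, J1} is a vertex cover of size 3 (every listed pair touches it), so no matching can be larger.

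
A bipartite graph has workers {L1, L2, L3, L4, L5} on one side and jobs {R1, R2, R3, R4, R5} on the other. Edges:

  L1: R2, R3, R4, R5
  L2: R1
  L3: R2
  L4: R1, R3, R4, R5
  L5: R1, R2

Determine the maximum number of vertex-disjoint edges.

Unit-capacity flow: source→left, listed edges, right→sink; max matching = max flow.
Augmenting path L1→R2 (+1); matched 1.
Augmenting path L2→R1 (+1); matched 2.
Augmenting path L4→R3 (+1); matched 3.
Augmenting path L3→R2→L1→R4 (+1); matched 4.
No augmenting path remains; maximum matching = 4.
König certificate: {L1, L4, R1, R2} is a vertex cover of size 4 (every listed pair touches it), so no matching can be larger.

4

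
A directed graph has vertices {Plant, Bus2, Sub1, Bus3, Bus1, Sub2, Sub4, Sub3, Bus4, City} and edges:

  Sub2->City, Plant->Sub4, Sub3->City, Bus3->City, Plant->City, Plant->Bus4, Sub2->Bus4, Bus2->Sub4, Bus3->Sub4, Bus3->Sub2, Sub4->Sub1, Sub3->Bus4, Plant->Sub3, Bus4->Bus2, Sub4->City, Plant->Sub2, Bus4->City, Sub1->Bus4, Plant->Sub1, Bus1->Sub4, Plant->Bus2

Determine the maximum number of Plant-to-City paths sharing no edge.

5

Assign every edge capacity 1; by Menger, the answer equals the max flow.
Path Plant→City (+1); total 1.
Path Plant→Sub2→City (+1); total 2.
Path Plant→Sub4→City (+1); total 3.
Path Plant→Sub3→City (+1); total 4.
Path Plant→Bus4→City (+1); total 5.
No residual Plant→City path; max flow = 5.
Certifying cut of size 5: {Bus4→City, Plant→City, Plant→Sub2, Plant→Sub3, Sub4→City}.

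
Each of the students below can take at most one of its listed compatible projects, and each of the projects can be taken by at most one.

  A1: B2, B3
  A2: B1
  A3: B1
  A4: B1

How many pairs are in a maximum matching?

Unit-capacity flow: source→left, listed edges, right→sink; max matching = max flow.
Augmenting path A1→B2 (+1); matched 1.
Augmenting path A2→B1 (+1); matched 2.
No augmenting path remains; maximum matching = 2.
König certificate: {A1, B1} is a vertex cover of size 2 (every listed pair touches it), so no matching can be larger.

2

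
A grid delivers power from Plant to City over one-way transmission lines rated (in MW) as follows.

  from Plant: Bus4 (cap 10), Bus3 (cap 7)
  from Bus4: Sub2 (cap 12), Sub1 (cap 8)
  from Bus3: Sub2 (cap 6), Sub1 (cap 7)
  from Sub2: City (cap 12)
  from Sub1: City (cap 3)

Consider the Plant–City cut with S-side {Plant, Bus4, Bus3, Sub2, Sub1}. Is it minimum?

Yes — it is a minimum cut (capacity 15).

Given cut capacity: 12 + 3 = 15.
Augment Plant→Bus4→Sub2→City: bottleneck 10, flow now 10.
Augment Plant→Bus3→Sub2→City: bottleneck 2, flow now 12.
Augment Plant→Bus3→Sub1→City: bottleneck 3, flow now 15.
No augmenting path remains; maximum flow = 15.
Cut capacity 15 equals the max flow, so it is a minimum cut.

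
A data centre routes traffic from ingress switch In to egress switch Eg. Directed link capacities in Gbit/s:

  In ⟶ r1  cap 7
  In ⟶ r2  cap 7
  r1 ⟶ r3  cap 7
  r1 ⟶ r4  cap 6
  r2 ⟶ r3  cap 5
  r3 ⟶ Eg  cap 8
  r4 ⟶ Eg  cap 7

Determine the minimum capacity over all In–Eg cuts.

Augment In→r1→r3→Eg: bottleneck 7, flow now 7.
Augment In→r2→r3→Eg: bottleneck 1, flow now 8.
Augment In→r2→r3→r1→r4→Eg: bottleneck 4, flow now 12. (uses reverse residual edge)
No augmenting path remains; maximum flow = 12.
By max-flow min-cut, the minimum cut capacity equals the max flow.
In the residual graph, reachable from In: {In, r2}.
Min-cut edges: In→r1 (7), r2→r3 (5); capacity 7 + 5 = 12.

12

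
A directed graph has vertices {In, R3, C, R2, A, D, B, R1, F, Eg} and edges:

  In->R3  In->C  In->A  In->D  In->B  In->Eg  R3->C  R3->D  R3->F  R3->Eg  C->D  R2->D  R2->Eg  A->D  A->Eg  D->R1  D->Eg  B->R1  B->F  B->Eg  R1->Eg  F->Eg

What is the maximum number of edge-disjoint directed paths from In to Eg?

Assign every edge capacity 1; by Menger, the answer equals the max flow.
Path In→Eg (+1); total 1.
Path In→R3→Eg (+1); total 2.
Path In→A→Eg (+1); total 3.
Path In→D→Eg (+1); total 4.
Path In→B→Eg (+1); total 5.
Path In→C→D→R1→Eg (+1); total 6.
No residual In→Eg path; max flow = 6.
Certifying cut of size 6: {In→A, In→B, In→C, In→D, In→Eg, In→R3}.

6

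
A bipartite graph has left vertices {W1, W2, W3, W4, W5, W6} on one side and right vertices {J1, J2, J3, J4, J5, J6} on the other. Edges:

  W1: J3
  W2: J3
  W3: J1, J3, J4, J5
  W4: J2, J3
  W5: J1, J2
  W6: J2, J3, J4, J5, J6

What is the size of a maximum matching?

5

Unit-capacity flow: source→left, listed edges, right→sink; max matching = max flow.
Augmenting path W1→J3 (+1); matched 1.
Augmenting path W3→J1 (+1); matched 2.
Augmenting path W4→J2 (+1); matched 3.
Augmenting path W6→J4 (+1); matched 4.
Augmenting path W5→J1→W3→J5 (+1); matched 5.
No augmenting path remains; maximum matching = 5.
König certificate: {W3, W4, W5, W6, J3} is a vertex cover of size 5 (every listed pair touches it), so no matching can be larger.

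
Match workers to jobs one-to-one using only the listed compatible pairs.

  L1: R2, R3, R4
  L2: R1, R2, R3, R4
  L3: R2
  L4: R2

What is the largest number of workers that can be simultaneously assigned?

Unit-capacity flow: source→left, listed edges, right→sink; max matching = max flow.
Augmenting path L1→R2 (+1); matched 1.
Augmenting path L2→R1 (+1); matched 2.
Augmenting path L3→R2→L1→R3 (+1); matched 3.
No augmenting path remains; maximum matching = 3.
König certificate: {L1, L2, R2} is a vertex cover of size 3 (every listed pair touches it), so no matching can be larger.

3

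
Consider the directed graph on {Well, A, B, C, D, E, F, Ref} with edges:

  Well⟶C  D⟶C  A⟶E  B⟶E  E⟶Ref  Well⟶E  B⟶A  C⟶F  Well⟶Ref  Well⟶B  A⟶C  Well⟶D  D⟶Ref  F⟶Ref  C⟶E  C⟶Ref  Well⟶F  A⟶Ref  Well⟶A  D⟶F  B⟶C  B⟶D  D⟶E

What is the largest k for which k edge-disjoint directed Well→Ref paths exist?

6

Assign every edge capacity 1; by Menger, the answer equals the max flow.
Path Well→Ref (+1); total 1.
Path Well→A→Ref (+1); total 2.
Path Well→C→Ref (+1); total 3.
Path Well→D→Ref (+1); total 4.
Path Well→E→Ref (+1); total 5.
Path Well→F→Ref (+1); total 6.
No residual Well→Ref path; max flow = 6.
Certifying cut of size 6: {A→Ref, C→Ref, D→Ref, E→Ref, F→Ref, Well→Ref}.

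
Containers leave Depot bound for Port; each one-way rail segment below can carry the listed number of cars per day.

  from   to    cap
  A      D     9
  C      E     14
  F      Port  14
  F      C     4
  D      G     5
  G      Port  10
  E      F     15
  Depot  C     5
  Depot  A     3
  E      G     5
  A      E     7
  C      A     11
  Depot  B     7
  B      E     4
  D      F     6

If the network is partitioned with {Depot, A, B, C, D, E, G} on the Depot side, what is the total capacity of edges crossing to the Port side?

Edges leaving {Depot, A, B, C, D, E, G}: D→F (6), E→F (15), G→Port (10).
Cut capacity = 6 + 15 + 10 = 31.

31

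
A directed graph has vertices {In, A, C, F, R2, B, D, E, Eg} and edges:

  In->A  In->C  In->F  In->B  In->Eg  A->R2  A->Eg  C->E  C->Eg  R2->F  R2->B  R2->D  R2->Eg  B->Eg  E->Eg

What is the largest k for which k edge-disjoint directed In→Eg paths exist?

Assign every edge capacity 1; by Menger, the answer equals the max flow.
Path In→Eg (+1); total 1.
Path In→A→Eg (+1); total 2.
Path In→C→Eg (+1); total 3.
Path In→B→Eg (+1); total 4.
No residual In→Eg path; max flow = 4.
Certifying cut of size 4: {In→A, In→B, In→C, In→Eg}.

4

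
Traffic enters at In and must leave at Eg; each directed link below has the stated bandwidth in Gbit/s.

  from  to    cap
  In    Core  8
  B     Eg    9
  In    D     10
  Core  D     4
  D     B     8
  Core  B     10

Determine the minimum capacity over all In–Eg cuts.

Augment In→D→B→Eg: bottleneck 8, flow now 8.
Augment In→Core→B→Eg: bottleneck 1, flow now 9.
No augmenting path remains; maximum flow = 9.
By max-flow min-cut, the minimum cut capacity equals the max flow.
In the residual graph, reachable from In: {In, D, Core, B}.
Min-cut edges: B→Eg (9); capacity 9 = 9.

9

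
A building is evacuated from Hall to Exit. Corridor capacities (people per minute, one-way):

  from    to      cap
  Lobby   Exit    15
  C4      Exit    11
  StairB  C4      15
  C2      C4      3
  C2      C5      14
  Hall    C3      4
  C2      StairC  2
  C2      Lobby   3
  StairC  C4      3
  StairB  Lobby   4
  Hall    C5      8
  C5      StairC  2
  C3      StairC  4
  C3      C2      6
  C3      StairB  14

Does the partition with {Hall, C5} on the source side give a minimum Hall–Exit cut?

Yes — it is a minimum cut (capacity 6).

Given cut capacity: 4 + 2 = 6.
Augment Hall→C3→C2→Lobby→Exit: bottleneck 3, flow now 3.
Augment Hall→C3→C2→C4→Exit: bottleneck 1, flow now 4.
Augment Hall→C5→StairC→C4→Exit: bottleneck 2, flow now 6.
No augmenting path remains; maximum flow = 6.
Cut capacity 6 equals the max flow, so it is a minimum cut.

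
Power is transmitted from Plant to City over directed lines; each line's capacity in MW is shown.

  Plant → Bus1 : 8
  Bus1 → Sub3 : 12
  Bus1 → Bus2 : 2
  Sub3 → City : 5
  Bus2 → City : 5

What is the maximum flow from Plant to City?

7

Augment Plant→Bus1→Sub3→City: bottleneck 5, flow now 5.
Augment Plant→Bus1→Bus2→City: bottleneck 2, flow now 7.
No augmenting path remains; maximum flow = 7.
In the residual graph, reachable from Plant: {Plant, Bus1, Sub3}.
Min-cut edges: Bus1→Bus2 (2), Sub3→City (5); capacity 2 + 5 = 7.
This cut is saturated, so no flow can exceed 7.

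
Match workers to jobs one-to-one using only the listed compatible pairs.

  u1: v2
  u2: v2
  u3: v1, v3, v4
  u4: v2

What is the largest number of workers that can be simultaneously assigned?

Unit-capacity flow: source→left, listed edges, right→sink; max matching = max flow.
Augmenting path u1→v2 (+1); matched 1.
Augmenting path u3→v1 (+1); matched 2.
No augmenting path remains; maximum matching = 2.
König certificate: {u3, v2} is a vertex cover of size 2 (every listed pair touches it), so no matching can be larger.

2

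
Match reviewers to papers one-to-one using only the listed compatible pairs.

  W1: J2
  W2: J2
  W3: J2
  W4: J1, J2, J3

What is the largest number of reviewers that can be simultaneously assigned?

2

Unit-capacity flow: source→left, listed edges, right→sink; max matching = max flow.
Augmenting path W1→J2 (+1); matched 1.
Augmenting path W4→J1 (+1); matched 2.
No augmenting path remains; maximum matching = 2.
König certificate: {W4, J2} is a vertex cover of size 2 (every listed pair touches it), so no matching can be larger.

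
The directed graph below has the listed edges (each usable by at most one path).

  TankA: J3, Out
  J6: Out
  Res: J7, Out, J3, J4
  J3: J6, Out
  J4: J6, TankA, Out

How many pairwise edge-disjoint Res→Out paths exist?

3

Assign every edge capacity 1; by Menger, the answer equals the max flow.
Path Res→Out (+1); total 1.
Path Res→J4→Out (+1); total 2.
Path Res→J3→Out (+1); total 3.
No residual Res→Out path; max flow = 3.
Certifying cut of size 3: {Res→J3, Res→J4, Res→Out}.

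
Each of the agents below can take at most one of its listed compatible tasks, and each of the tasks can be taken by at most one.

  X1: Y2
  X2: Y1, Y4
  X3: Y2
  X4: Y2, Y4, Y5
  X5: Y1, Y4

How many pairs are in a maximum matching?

Unit-capacity flow: source→left, listed edges, right→sink; max matching = max flow.
Augmenting path X1→Y2 (+1); matched 1.
Augmenting path X2→Y1 (+1); matched 2.
Augmenting path X4→Y4 (+1); matched 3.
Augmenting path X5→Y4→X4→Y5 (+1); matched 4.
No augmenting path remains; maximum matching = 4.
König certificate: {X2, X4, X5, Y2} is a vertex cover of size 4 (every listed pair touches it), so no matching can be larger.

4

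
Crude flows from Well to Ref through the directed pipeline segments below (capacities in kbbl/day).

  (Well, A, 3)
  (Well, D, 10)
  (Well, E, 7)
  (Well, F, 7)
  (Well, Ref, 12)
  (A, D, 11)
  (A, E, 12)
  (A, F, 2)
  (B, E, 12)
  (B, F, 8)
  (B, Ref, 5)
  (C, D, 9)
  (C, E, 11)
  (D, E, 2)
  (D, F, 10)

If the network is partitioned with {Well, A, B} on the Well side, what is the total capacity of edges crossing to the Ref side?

Edges leaving {Well, A, B}: Well→D (10), Well→E (7), Well→F (7), Well→Ref (12), A→D (11), A→E (12), A→F (2), B→E (12), B→F (8), B→Ref (5).
Cut capacity = 10 + 7 + 7 + 12 + 11 + 12 + 2 + 12 + 8 + 5 = 86.

86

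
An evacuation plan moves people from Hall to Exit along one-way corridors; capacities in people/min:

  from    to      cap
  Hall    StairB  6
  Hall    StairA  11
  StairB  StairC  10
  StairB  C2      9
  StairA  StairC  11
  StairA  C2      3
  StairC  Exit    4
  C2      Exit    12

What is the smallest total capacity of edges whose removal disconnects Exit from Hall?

13

Augment Hall→StairB→StairC→Exit: bottleneck 4, flow now 4.
Augment Hall→StairB→C2→Exit: bottleneck 2, flow now 6.
Augment Hall→StairA→C2→Exit: bottleneck 3, flow now 9.
Augment Hall→StairA→StairC→StairB→C2→Exit: bottleneck 4, flow now 13. (uses reverse residual edge)
No augmenting path remains; maximum flow = 13.
By max-flow min-cut, the minimum cut capacity equals the max flow.
In the residual graph, reachable from Hall: {Hall, StairA, StairC}.
Min-cut edges: Hall→StairB (6), StairA→C2 (3), StairC→Exit (4); capacity 6 + 3 + 4 = 13.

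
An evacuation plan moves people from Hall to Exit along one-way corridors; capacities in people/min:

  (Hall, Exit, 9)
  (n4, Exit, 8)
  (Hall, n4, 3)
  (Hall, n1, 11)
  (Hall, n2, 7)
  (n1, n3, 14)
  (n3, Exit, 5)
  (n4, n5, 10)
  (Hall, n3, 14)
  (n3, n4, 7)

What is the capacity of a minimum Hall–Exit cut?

22

Augment Hall→Exit: bottleneck 9, flow now 9.
Augment Hall→n3→Exit: bottleneck 5, flow now 14.
Augment Hall→n4→Exit: bottleneck 3, flow now 17.
Augment Hall→n3→n4→Exit: bottleneck 5, flow now 22.
No augmenting path remains; maximum flow = 22.
By max-flow min-cut, the minimum cut capacity equals the max flow.
In the residual graph, reachable from Hall: {Hall, n1, n2, n3, n4, n5}.
Min-cut edges: Hall→Exit (9), n3→Exit (5), n4→Exit (8); capacity 9 + 5 + 8 = 22.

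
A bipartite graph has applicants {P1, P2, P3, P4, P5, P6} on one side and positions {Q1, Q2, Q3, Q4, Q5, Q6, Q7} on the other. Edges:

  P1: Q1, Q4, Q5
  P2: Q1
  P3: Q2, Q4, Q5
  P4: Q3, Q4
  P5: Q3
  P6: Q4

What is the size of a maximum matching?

5

Unit-capacity flow: source→left, listed edges, right→sink; max matching = max flow.
Augmenting path P1→Q1 (+1); matched 1.
Augmenting path P3→Q2 (+1); matched 2.
Augmenting path P4→Q3 (+1); matched 3.
Augmenting path P6→Q4 (+1); matched 4.
Augmenting path P2→Q1→P1→Q5 (+1); matched 5.
No augmenting path remains; maximum matching = 5.
König certificate: {P1, P2, P3, Q3, Q4} is a vertex cover of size 5 (every listed pair touches it), so no matching can be larger.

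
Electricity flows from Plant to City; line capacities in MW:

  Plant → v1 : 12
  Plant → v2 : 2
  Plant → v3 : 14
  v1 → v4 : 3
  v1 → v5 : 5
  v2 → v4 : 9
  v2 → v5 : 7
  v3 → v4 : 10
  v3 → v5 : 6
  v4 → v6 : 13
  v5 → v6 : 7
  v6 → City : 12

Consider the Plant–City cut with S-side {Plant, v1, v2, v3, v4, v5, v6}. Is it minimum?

Yes — it is a minimum cut (capacity 12).

Given cut capacity: 12 = 12.
Augment Plant→v1→v4→v6→City: bottleneck 3, flow now 3.
Augment Plant→v1→v5→v6→City: bottleneck 5, flow now 8.
Augment Plant→v2→v4→v6→City: bottleneck 2, flow now 10.
Augment Plant→v3→v4→v6→City: bottleneck 2, flow now 12.
No augmenting path remains; maximum flow = 12.
Cut capacity 12 equals the max flow, so it is a minimum cut.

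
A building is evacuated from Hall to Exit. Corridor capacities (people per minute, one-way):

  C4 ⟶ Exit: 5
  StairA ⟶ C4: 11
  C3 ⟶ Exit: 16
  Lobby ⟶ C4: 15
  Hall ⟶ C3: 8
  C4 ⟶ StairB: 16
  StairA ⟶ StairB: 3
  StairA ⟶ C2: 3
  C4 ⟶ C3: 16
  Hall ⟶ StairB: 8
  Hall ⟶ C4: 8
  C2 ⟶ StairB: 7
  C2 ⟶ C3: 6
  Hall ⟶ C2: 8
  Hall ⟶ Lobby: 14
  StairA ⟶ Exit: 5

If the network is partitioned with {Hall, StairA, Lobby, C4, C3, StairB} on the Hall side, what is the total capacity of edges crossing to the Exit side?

37

Edges leaving {Hall, StairA, Lobby, C4, C3, StairB}: Hall→C2 (8), StairA→C2 (3), StairA→Exit (5), C4→Exit (5), C3→Exit (16).
Cut capacity = 8 + 3 + 5 + 5 + 16 = 37.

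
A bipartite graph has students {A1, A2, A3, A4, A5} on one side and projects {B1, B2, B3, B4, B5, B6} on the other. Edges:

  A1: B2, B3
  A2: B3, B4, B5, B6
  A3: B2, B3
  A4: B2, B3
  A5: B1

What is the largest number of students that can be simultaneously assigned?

Unit-capacity flow: source→left, listed edges, right→sink; max matching = max flow.
Augmenting path A1→B2 (+1); matched 1.
Augmenting path A2→B3 (+1); matched 2.
Augmenting path A5→B1 (+1); matched 3.
Augmenting path A3→B3→A2→B4 (+1); matched 4.
No augmenting path remains; maximum matching = 4.
König certificate: {A2, A5, B2, B3} is a vertex cover of size 4 (every listed pair touches it), so no matching can be larger.

4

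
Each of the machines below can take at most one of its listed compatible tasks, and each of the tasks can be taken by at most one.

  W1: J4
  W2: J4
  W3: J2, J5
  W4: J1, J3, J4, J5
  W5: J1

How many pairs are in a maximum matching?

Unit-capacity flow: source→left, listed edges, right→sink; max matching = max flow.
Augmenting path W1→J4 (+1); matched 1.
Augmenting path W3→J2 (+1); matched 2.
Augmenting path W4→J1 (+1); matched 3.
Augmenting path W5→J1→W4→J3 (+1); matched 4.
No augmenting path remains; maximum matching = 4.
König certificate: {W3, W4, W5, J4} is a vertex cover of size 4 (every listed pair touches it), so no matching can be larger.

4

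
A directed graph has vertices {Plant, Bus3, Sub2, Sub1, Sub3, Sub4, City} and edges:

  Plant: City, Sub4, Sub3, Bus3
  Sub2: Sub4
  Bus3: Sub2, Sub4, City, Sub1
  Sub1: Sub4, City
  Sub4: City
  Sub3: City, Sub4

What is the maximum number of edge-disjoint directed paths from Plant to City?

4

Assign every edge capacity 1; by Menger, the answer equals the max flow.
Path Plant→City (+1); total 1.
Path Plant→Bus3→City (+1); total 2.
Path Plant→Sub3→City (+1); total 3.
Path Plant→Sub4→City (+1); total 4.
No residual Plant→City path; max flow = 4.
Certifying cut of size 4: {Plant→Bus3, Plant→City, Plant→Sub3, Plant→Sub4}.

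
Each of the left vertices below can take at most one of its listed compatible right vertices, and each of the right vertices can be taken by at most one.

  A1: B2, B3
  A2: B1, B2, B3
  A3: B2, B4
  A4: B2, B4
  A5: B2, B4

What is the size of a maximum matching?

4

Unit-capacity flow: source→left, listed edges, right→sink; max matching = max flow.
Augmenting path A1→B2 (+1); matched 1.
Augmenting path A2→B1 (+1); matched 2.
Augmenting path A3→B4 (+1); matched 3.
Augmenting path A4→B2→A1→B3 (+1); matched 4.
No augmenting path remains; maximum matching = 4.
König certificate: {A1, A2, B2, B4} is a vertex cover of size 4 (every listed pair touches it), so no matching can be larger.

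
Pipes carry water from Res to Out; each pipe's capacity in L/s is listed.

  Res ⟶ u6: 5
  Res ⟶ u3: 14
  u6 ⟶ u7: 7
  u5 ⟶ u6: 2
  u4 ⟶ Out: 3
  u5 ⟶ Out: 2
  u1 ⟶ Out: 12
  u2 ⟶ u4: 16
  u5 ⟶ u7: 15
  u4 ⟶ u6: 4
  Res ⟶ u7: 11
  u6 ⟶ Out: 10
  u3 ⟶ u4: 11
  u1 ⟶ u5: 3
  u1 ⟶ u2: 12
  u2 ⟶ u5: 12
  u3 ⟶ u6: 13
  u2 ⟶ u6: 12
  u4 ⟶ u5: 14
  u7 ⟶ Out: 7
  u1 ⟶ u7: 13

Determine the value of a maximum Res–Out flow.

Augment Res→u6→Out: bottleneck 5, flow now 5.
Augment Res→u7→Out: bottleneck 7, flow now 12.
Augment Res→u3→u4→Out: bottleneck 3, flow now 15.
Augment Res→u3→u6→Out: bottleneck 5, flow now 20.
Augment Res→u3→u4→u5→Out: bottleneck 2, flow now 22.
No augmenting path remains; maximum flow = 22.
In the residual graph, reachable from Res: {Res, u3, u4, u5, u6, u7}.
Min-cut edges: u4→Out (3), u5→Out (2), u6→Out (10), u7→Out (7); capacity 3 + 2 + 10 + 7 = 22.
This cut is saturated, so no flow can exceed 22.

22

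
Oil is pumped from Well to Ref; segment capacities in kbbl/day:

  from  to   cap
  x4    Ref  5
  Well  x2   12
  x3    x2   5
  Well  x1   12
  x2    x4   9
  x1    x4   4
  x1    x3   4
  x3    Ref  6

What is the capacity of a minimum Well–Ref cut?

Augment Well→x1→x3→Ref: bottleneck 4, flow now 4.
Augment Well→x1→x4→Ref: bottleneck 4, flow now 8.
Augment Well→x2→x4→Ref: bottleneck 1, flow now 9.
No augmenting path remains; maximum flow = 9.
By max-flow min-cut, the minimum cut capacity equals the max flow.
In the residual graph, reachable from Well: {Well, x1, x2, x4}.
Min-cut edges: x1→x3 (4), x4→Ref (5); capacity 4 + 5 = 9.

9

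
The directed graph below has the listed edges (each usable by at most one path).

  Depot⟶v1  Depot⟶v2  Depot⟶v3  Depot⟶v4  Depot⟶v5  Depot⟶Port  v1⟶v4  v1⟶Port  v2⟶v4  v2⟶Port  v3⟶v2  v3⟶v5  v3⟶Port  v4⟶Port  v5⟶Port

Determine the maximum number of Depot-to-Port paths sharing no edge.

6

Assign every edge capacity 1; by Menger, the answer equals the max flow.
Path Depot→Port (+1); total 1.
Path Depot→v1→Port (+1); total 2.
Path Depot→v2→Port (+1); total 3.
Path Depot→v3→Port (+1); total 4.
Path Depot→v4→Port (+1); total 5.
Path Depot→v5→Port (+1); total 6.
No residual Depot→Port path; max flow = 6.
Certifying cut of size 6: {Depot→Port, Depot→v1, Depot→v2, Depot→v3, Depot→v4, Depot→v5}.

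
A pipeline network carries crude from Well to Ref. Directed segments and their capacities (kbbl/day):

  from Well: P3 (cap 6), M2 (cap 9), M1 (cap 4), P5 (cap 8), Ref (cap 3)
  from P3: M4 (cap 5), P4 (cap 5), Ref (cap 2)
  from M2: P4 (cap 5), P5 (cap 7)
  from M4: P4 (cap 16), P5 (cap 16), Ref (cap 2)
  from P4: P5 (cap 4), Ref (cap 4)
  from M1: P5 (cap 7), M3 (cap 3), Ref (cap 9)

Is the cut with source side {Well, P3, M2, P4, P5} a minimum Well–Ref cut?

Given cut capacity: 4 + 3 + 5 + 2 + 4 = 18.
Augment Well→Ref: bottleneck 3, flow now 3.
Augment Well→P3→Ref: bottleneck 2, flow now 5.
Augment Well→M1→Ref: bottleneck 4, flow now 9.
Augment Well→P3→M4→Ref: bottleneck 2, flow now 11.
Augment Well→P3→P4→Ref: bottleneck 2, flow now 13.
Augment Well→M2→P4→Ref: bottleneck 2, flow now 15.
No augmenting path remains; maximum flow = 15.
In the residual graph, reachable from Well: {Well, P3, M2, M4, P4, P5}.
Min-cut edges: Well→M1 (4), Well→Ref (3), P3→Ref (2), M4→Ref (2), P4→Ref (4); capacity 4 + 3 + 2 + 2 + 4 = 15.
Cut capacity 18 exceeds the max flow 15, so it is not minimum.

No — its capacity is 18, but the minimum cut has capacity 15.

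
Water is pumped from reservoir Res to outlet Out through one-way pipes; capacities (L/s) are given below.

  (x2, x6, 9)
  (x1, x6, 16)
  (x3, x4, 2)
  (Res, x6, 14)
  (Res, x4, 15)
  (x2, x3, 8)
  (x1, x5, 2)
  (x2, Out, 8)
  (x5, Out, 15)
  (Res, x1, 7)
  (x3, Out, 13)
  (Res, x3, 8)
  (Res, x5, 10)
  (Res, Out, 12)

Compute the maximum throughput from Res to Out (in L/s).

32

Augment Res→Out: bottleneck 12, flow now 12.
Augment Res→x3→Out: bottleneck 8, flow now 20.
Augment Res→x5→Out: bottleneck 10, flow now 30.
Augment Res→x1→x5→Out: bottleneck 2, flow now 32.
No augmenting path remains; maximum flow = 32.
In the residual graph, reachable from Res: {Res, x1, x4, x6}.
Min-cut edges: Res→x3 (8), Res→x5 (10), Res→Out (12), x1→x5 (2); capacity 8 + 10 + 12 + 2 = 32.
This cut is saturated, so no flow can exceed 32.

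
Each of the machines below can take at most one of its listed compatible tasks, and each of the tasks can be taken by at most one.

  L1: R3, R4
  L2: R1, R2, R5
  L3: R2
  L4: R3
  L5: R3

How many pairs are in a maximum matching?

Unit-capacity flow: source→left, listed edges, right→sink; max matching = max flow.
Augmenting path L1→R3 (+1); matched 1.
Augmenting path L2→R1 (+1); matched 2.
Augmenting path L3→R2 (+1); matched 3.
Augmenting path L4→R3→L1→R4 (+1); matched 4.
No augmenting path remains; maximum matching = 4.
König certificate: {L1, L2, L3, R3} is a vertex cover of size 4 (every listed pair touches it), so no matching can be larger.

4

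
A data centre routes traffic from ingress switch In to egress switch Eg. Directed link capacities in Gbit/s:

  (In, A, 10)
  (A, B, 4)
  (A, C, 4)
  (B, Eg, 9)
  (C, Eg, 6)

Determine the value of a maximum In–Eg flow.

Augment In→A→B→Eg: bottleneck 4, flow now 4.
Augment In→A→C→Eg: bottleneck 4, flow now 8.
No augmenting path remains; maximum flow = 8.
In the residual graph, reachable from In: {In, A}.
Min-cut edges: A→B (4), A→C (4); capacity 4 + 4 = 8.
This cut is saturated, so no flow can exceed 8.

8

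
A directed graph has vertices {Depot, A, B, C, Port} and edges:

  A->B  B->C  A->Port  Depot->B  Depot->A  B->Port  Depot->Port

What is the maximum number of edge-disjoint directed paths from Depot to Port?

Assign every edge capacity 1; by Menger, the answer equals the max flow.
Path Depot→Port (+1); total 1.
Path Depot→A→Port (+1); total 2.
Path Depot→B→Port (+1); total 3.
No residual Depot→Port path; max flow = 3.
Certifying cut of size 3: {Depot→A, Depot→B, Depot→Port}.

3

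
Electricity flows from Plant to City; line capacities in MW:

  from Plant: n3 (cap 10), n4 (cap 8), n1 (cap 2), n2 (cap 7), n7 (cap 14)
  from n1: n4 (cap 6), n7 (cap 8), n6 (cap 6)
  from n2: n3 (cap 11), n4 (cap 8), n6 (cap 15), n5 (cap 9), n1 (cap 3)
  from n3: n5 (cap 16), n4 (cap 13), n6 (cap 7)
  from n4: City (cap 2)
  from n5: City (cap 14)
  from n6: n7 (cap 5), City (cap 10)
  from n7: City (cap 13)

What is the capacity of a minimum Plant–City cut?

Augment Plant→n4→City: bottleneck 2, flow now 2.
Augment Plant→n7→City: bottleneck 13, flow now 15.
Augment Plant→n1→n6→City: bottleneck 2, flow now 17.
Augment Plant→n2→n5→City: bottleneck 7, flow now 24.
Augment Plant→n3→n5→City: bottleneck 7, flow now 31.
Augment Plant→n3→n6→City: bottleneck 3, flow now 34.
No augmenting path remains; maximum flow = 34.
By max-flow min-cut, the minimum cut capacity equals the max flow.
In the residual graph, reachable from Plant: {Plant, n4, n7}.
Min-cut edges: Plant→n1 (2), Plant→n2 (7), Plant→n3 (10), n4→City (2), n7→City (13); capacity 2 + 7 + 10 + 2 + 13 = 34.

34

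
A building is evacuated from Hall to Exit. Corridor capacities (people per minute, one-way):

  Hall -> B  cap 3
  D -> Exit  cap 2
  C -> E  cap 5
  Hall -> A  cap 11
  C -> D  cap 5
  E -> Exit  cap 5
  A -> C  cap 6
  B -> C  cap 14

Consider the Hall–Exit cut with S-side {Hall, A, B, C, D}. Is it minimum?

Yes — it is a minimum cut (capacity 7).

Given cut capacity: 5 + 2 = 7.
Augment Hall→A→C→D→Exit: bottleneck 2, flow now 2.
Augment Hall→A→C→E→Exit: bottleneck 4, flow now 6.
Augment Hall→B→C→E→Exit: bottleneck 1, flow now 7.
No augmenting path remains; maximum flow = 7.
Cut capacity 7 equals the max flow, so it is a minimum cut.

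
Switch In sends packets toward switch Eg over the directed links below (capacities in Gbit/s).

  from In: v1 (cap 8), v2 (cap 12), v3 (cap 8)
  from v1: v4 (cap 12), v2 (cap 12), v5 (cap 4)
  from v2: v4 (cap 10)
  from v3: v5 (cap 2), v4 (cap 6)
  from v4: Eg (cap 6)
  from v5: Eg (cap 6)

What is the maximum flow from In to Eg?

12

Augment In→v1→v4→Eg: bottleneck 6, flow now 6.
Augment In→v1→v5→Eg: bottleneck 2, flow now 8.
Augment In→v3→v5→Eg: bottleneck 2, flow now 10.
Augment In→v2→v4→v1→v5→Eg: bottleneck 2, flow now 12. (uses reverse residual edge)
No augmenting path remains; maximum flow = 12.
In the residual graph, reachable from In: {In, v1, v2, v3, v4}.
Min-cut edges: v1→v5 (4), v3→v5 (2), v4→Eg (6); capacity 4 + 2 + 6 = 12.
This cut is saturated, so no flow can exceed 12.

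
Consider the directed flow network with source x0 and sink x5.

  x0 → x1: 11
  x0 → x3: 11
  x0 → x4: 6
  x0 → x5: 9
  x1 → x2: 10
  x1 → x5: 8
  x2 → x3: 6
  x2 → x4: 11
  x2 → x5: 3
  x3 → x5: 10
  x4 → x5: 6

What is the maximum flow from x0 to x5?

36

Augment x0→x5: bottleneck 9, flow now 9.
Augment x0→x1→x5: bottleneck 8, flow now 17.
Augment x0→x3→x5: bottleneck 10, flow now 27.
Augment x0→x4→x5: bottleneck 6, flow now 33.
Augment x0→x1→x2→x5: bottleneck 3, flow now 36.
No augmenting path remains; maximum flow = 36.
In the residual graph, reachable from x0: {x0, x3}.
Min-cut edges: x0→x1 (11), x0→x4 (6), x0→x5 (9), x3→x5 (10); capacity 11 + 6 + 9 + 10 = 36.
This cut is saturated, so no flow can exceed 36.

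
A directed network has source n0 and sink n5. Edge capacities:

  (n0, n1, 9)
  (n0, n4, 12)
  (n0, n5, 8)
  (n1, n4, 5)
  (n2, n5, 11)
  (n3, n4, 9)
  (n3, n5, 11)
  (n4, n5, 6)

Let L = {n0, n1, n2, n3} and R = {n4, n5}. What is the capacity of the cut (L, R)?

56

Edges leaving {n0, n1, n2, n3}: n0→n4 (12), n0→n5 (8), n1→n4 (5), n2→n5 (11), n3→n4 (9), n3→n5 (11).
Cut capacity = 12 + 8 + 5 + 11 + 9 + 11 = 56.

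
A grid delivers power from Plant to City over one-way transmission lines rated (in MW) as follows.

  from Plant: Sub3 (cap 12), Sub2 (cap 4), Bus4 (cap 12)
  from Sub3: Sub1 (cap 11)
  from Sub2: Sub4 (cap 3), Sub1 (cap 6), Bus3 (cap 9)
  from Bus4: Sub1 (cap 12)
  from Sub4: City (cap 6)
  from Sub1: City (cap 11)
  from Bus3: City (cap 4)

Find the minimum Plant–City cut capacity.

15

Augment Plant→Sub3→Sub1→City: bottleneck 11, flow now 11.
Augment Plant→Sub2→Sub4→City: bottleneck 3, flow now 14.
Augment Plant→Sub2→Bus3→City: bottleneck 1, flow now 15.
No augmenting path remains; maximum flow = 15.
By max-flow min-cut, the minimum cut capacity equals the max flow.
In the residual graph, reachable from Plant: {Plant, Sub3, Bus4, Sub1}.
Min-cut edges: Plant→Sub2 (4), Sub1→City (11); capacity 4 + 11 = 15.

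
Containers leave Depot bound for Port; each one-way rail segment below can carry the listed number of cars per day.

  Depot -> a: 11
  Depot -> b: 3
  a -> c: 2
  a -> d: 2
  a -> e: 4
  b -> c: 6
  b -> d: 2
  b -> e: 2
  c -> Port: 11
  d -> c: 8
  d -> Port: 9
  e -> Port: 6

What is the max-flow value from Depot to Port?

11

Augment Depot→a→c→Port: bottleneck 2, flow now 2.
Augment Depot→a→d→Port: bottleneck 2, flow now 4.
Augment Depot→a→e→Port: bottleneck 4, flow now 8.
Augment Depot→b→c→Port: bottleneck 3, flow now 11.
No augmenting path remains; maximum flow = 11.
In the residual graph, reachable from Depot: {Depot, a}.
Min-cut edges: Depot→b (3), a→c (2), a→d (2), a→e (4); capacity 3 + 2 + 2 + 4 = 11.
This cut is saturated, so no flow can exceed 11.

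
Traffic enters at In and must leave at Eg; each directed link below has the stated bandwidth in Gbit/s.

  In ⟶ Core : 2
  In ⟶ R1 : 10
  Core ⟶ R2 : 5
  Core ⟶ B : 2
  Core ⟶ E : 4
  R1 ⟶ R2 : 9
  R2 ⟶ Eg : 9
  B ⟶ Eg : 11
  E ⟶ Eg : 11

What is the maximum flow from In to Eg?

11

Augment In→Core→R2→Eg: bottleneck 2, flow now 2.
Augment In→R1→R2→Eg: bottleneck 7, flow now 9.
Augment In→R1→R2→Core→B→Eg: bottleneck 2, flow now 11. (uses reverse residual edge)
No augmenting path remains; maximum flow = 11.
In the residual graph, reachable from In: {In, R1}.
Min-cut edges: In→Core (2), R1→R2 (9); capacity 2 + 9 = 11.
This cut is saturated, so no flow can exceed 11.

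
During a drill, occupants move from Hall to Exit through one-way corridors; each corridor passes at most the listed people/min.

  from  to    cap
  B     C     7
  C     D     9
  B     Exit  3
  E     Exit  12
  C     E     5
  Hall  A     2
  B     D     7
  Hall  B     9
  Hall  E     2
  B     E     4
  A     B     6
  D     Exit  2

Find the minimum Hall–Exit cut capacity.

Augment Hall→B→Exit: bottleneck 3, flow now 3.
Augment Hall→E→Exit: bottleneck 2, flow now 5.
Augment Hall→B→D→Exit: bottleneck 2, flow now 7.
Augment Hall→B→E→Exit: bottleneck 4, flow now 11.
Augment Hall→A→B→C→E→Exit: bottleneck 2, flow now 13.
No augmenting path remains; maximum flow = 13.
By max-flow min-cut, the minimum cut capacity equals the max flow.
In the residual graph, reachable from Hall: {Hall}.
Min-cut edges: Hall→A (2), Hall→B (9), Hall→E (2); capacity 2 + 9 + 2 = 13.

13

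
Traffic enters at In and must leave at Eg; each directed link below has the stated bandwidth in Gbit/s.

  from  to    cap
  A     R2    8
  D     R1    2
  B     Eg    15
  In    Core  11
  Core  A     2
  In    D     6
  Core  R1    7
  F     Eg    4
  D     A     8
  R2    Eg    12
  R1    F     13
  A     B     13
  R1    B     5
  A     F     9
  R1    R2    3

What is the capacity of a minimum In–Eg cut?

15

Augment In→D→A→B→Eg: bottleneck 6, flow now 6.
Augment In→Core→A→B→Eg: bottleneck 2, flow now 8.
Augment In→Core→R1→B→Eg: bottleneck 5, flow now 13.
Augment In→Core→R1→F→Eg: bottleneck 2, flow now 15.
No augmenting path remains; maximum flow = 15.
By max-flow min-cut, the minimum cut capacity equals the max flow.
In the residual graph, reachable from In: {In, Core}.
Min-cut edges: In→D (6), Core→A (2), Core→R1 (7); capacity 6 + 2 + 7 = 15.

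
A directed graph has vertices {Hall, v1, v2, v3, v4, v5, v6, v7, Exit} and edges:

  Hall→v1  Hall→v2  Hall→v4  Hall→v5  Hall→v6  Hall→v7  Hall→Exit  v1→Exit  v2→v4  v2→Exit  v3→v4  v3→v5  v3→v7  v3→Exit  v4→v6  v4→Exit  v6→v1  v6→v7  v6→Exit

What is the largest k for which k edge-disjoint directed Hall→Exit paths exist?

5

Assign every edge capacity 1; by Menger, the answer equals the max flow.
Path Hall→Exit (+1); total 1.
Path Hall→v1→Exit (+1); total 2.
Path Hall→v2→Exit (+1); total 3.
Path Hall→v4→Exit (+1); total 4.
Path Hall→v6→Exit (+1); total 5.
No residual Hall→Exit path; max flow = 5.
Certifying cut of size 5: {Hall→Exit, Hall→v1, Hall→v2, Hall→v4, Hall→v6}.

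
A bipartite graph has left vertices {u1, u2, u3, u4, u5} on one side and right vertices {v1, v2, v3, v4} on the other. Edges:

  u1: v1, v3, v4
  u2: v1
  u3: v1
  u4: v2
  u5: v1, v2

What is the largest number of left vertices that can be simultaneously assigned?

3

Unit-capacity flow: source→left, listed edges, right→sink; max matching = max flow.
Augmenting path u1→v1 (+1); matched 1.
Augmenting path u4→v2 (+1); matched 2.
Augmenting path u2→v1→u1→v3 (+1); matched 3.
No augmenting path remains; maximum matching = 3.
König certificate: {u1, v1, v2} is a vertex cover of size 3 (every listed pair touches it), so no matching can be larger.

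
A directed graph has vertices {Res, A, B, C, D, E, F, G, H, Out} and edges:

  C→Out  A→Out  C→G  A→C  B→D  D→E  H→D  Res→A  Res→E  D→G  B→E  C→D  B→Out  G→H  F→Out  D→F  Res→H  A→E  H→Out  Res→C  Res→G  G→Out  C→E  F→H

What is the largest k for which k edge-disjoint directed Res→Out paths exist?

4

Assign every edge capacity 1; by Menger, the answer equals the max flow.
Path Res→A→Out (+1); total 1.
Path Res→C→Out (+1); total 2.
Path Res→G→Out (+1); total 3.
Path Res→H→Out (+1); total 4.
No residual Res→Out path; max flow = 4.
Certifying cut of size 4: {Res→A, Res→C, Res→G, Res→H}.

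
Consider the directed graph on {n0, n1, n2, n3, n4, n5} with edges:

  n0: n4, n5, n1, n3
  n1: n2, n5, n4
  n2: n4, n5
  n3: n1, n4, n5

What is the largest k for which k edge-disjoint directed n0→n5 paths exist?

Assign every edge capacity 1; by Menger, the answer equals the max flow.
Path n0→n5 (+1); total 1.
Path n0→n1→n5 (+1); total 2.
Path n0→n3→n5 (+1); total 3.
No residual n0→n5 path; max flow = 3.
Certifying cut of size 3: {n0→n1, n0→n3, n0→n5}.

3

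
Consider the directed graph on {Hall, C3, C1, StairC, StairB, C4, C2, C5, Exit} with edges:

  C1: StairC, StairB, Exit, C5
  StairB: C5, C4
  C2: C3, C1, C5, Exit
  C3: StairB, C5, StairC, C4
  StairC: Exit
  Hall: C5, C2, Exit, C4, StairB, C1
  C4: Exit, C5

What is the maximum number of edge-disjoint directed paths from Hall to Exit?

4

Assign every edge capacity 1; by Menger, the answer equals the max flow.
Path Hall→Exit (+1); total 1.
Path Hall→C1→Exit (+1); total 2.
Path Hall→C4→Exit (+1); total 3.
Path Hall→C2→Exit (+1); total 4.
No residual Hall→Exit path; max flow = 4.
Certifying cut of size 4: {C4→Exit, Hall→C1, Hall→C2, Hall→Exit}.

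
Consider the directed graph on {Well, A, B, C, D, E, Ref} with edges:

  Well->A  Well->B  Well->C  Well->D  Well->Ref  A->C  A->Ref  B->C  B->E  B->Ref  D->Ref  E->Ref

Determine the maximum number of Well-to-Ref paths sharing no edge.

Assign every edge capacity 1; by Menger, the answer equals the max flow.
Path Well→Ref (+1); total 1.
Path Well→A→Ref (+1); total 2.
Path Well→B→Ref (+1); total 3.
Path Well→D→Ref (+1); total 4.
No residual Well→Ref path; max flow = 4.
Certifying cut of size 4: {Well→A, Well→B, Well→D, Well→Ref}.

4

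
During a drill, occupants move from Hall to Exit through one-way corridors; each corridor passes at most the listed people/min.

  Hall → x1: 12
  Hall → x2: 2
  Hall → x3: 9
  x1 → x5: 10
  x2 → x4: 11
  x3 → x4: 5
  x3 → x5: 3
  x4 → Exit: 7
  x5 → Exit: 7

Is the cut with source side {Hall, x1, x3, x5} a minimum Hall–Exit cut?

Given cut capacity: 2 + 5 + 7 = 14.
Augment Hall→x1→x5→Exit: bottleneck 7, flow now 7.
Augment Hall→x2→x4→Exit: bottleneck 2, flow now 9.
Augment Hall→x3→x4→Exit: bottleneck 5, flow now 14.
No augmenting path remains; maximum flow = 14.
Cut capacity 14 equals the max flow, so it is a minimum cut.

Yes — it is a minimum cut (capacity 14).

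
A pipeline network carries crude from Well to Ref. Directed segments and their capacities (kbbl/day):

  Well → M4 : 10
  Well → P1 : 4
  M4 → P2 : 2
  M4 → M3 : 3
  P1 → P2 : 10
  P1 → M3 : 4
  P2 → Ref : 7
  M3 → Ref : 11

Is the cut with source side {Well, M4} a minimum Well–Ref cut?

Given cut capacity: 4 + 2 + 3 = 9.
Augment Well→M4→P2→Ref: bottleneck 2, flow now 2.
Augment Well→M4→M3→Ref: bottleneck 3, flow now 5.
Augment Well→P1→P2→Ref: bottleneck 4, flow now 9.
No augmenting path remains; maximum flow = 9.
Cut capacity 9 equals the max flow, so it is a minimum cut.

Yes — it is a minimum cut (capacity 9).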